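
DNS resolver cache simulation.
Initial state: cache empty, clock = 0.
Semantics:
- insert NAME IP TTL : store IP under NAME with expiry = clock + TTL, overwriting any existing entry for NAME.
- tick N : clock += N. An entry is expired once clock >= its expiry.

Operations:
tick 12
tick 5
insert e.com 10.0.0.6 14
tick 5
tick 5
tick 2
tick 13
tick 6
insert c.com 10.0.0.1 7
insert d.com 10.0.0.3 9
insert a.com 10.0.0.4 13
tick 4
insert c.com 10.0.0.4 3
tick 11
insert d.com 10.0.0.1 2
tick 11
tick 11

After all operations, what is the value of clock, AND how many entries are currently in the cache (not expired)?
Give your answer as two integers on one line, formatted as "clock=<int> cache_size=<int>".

Answer: clock=85 cache_size=0

Derivation:
Op 1: tick 12 -> clock=12.
Op 2: tick 5 -> clock=17.
Op 3: insert e.com -> 10.0.0.6 (expiry=17+14=31). clock=17
Op 4: tick 5 -> clock=22.
Op 5: tick 5 -> clock=27.
Op 6: tick 2 -> clock=29.
Op 7: tick 13 -> clock=42. purged={e.com}
Op 8: tick 6 -> clock=48.
Op 9: insert c.com -> 10.0.0.1 (expiry=48+7=55). clock=48
Op 10: insert d.com -> 10.0.0.3 (expiry=48+9=57). clock=48
Op 11: insert a.com -> 10.0.0.4 (expiry=48+13=61). clock=48
Op 12: tick 4 -> clock=52.
Op 13: insert c.com -> 10.0.0.4 (expiry=52+3=55). clock=52
Op 14: tick 11 -> clock=63. purged={a.com,c.com,d.com}
Op 15: insert d.com -> 10.0.0.1 (expiry=63+2=65). clock=63
Op 16: tick 11 -> clock=74. purged={d.com}
Op 17: tick 11 -> clock=85.
Final clock = 85
Final cache (unexpired): {} -> size=0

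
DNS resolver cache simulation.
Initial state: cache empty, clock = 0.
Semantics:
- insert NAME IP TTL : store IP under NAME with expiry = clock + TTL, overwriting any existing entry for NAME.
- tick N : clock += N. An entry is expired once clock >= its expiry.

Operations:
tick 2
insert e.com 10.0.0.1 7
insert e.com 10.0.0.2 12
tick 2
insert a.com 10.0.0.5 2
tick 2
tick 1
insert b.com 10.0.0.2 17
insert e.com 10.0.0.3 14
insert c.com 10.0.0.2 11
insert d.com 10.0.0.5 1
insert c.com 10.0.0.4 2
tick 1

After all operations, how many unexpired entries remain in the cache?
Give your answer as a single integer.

Op 1: tick 2 -> clock=2.
Op 2: insert e.com -> 10.0.0.1 (expiry=2+7=9). clock=2
Op 3: insert e.com -> 10.0.0.2 (expiry=2+12=14). clock=2
Op 4: tick 2 -> clock=4.
Op 5: insert a.com -> 10.0.0.5 (expiry=4+2=6). clock=4
Op 6: tick 2 -> clock=6. purged={a.com}
Op 7: tick 1 -> clock=7.
Op 8: insert b.com -> 10.0.0.2 (expiry=7+17=24). clock=7
Op 9: insert e.com -> 10.0.0.3 (expiry=7+14=21). clock=7
Op 10: insert c.com -> 10.0.0.2 (expiry=7+11=18). clock=7
Op 11: insert d.com -> 10.0.0.5 (expiry=7+1=8). clock=7
Op 12: insert c.com -> 10.0.0.4 (expiry=7+2=9). clock=7
Op 13: tick 1 -> clock=8. purged={d.com}
Final cache (unexpired): {b.com,c.com,e.com} -> size=3

Answer: 3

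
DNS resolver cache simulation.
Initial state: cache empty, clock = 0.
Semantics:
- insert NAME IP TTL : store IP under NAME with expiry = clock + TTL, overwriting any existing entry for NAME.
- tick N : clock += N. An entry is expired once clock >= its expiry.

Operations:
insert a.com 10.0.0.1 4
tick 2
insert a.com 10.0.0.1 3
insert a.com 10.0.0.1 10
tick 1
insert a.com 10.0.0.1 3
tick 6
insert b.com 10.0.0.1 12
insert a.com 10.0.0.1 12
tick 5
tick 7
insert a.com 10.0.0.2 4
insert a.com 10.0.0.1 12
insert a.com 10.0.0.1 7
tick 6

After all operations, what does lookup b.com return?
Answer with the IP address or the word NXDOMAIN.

Op 1: insert a.com -> 10.0.0.1 (expiry=0+4=4). clock=0
Op 2: tick 2 -> clock=2.
Op 3: insert a.com -> 10.0.0.1 (expiry=2+3=5). clock=2
Op 4: insert a.com -> 10.0.0.1 (expiry=2+10=12). clock=2
Op 5: tick 1 -> clock=3.
Op 6: insert a.com -> 10.0.0.1 (expiry=3+3=6). clock=3
Op 7: tick 6 -> clock=9. purged={a.com}
Op 8: insert b.com -> 10.0.0.1 (expiry=9+12=21). clock=9
Op 9: insert a.com -> 10.0.0.1 (expiry=9+12=21). clock=9
Op 10: tick 5 -> clock=14.
Op 11: tick 7 -> clock=21. purged={a.com,b.com}
Op 12: insert a.com -> 10.0.0.2 (expiry=21+4=25). clock=21
Op 13: insert a.com -> 10.0.0.1 (expiry=21+12=33). clock=21
Op 14: insert a.com -> 10.0.0.1 (expiry=21+7=28). clock=21
Op 15: tick 6 -> clock=27.
lookup b.com: not in cache (expired or never inserted)

Answer: NXDOMAIN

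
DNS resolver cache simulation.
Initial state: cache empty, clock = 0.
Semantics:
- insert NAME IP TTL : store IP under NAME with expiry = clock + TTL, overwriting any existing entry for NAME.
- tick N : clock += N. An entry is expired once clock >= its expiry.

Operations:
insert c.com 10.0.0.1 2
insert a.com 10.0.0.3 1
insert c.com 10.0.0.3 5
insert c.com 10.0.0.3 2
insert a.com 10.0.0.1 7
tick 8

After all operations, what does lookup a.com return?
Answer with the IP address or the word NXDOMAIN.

Op 1: insert c.com -> 10.0.0.1 (expiry=0+2=2). clock=0
Op 2: insert a.com -> 10.0.0.3 (expiry=0+1=1). clock=0
Op 3: insert c.com -> 10.0.0.3 (expiry=0+5=5). clock=0
Op 4: insert c.com -> 10.0.0.3 (expiry=0+2=2). clock=0
Op 5: insert a.com -> 10.0.0.1 (expiry=0+7=7). clock=0
Op 6: tick 8 -> clock=8. purged={a.com,c.com}
lookup a.com: not in cache (expired or never inserted)

Answer: NXDOMAIN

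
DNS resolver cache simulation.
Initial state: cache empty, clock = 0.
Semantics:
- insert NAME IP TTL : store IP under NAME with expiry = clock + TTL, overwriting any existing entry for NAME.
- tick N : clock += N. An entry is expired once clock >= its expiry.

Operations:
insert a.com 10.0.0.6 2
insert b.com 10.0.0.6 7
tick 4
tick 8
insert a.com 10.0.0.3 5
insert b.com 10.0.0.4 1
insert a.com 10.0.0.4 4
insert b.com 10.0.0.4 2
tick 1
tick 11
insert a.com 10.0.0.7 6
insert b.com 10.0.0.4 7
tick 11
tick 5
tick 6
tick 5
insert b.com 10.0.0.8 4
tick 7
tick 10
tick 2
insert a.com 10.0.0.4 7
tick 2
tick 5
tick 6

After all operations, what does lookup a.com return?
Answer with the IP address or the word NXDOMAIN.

Op 1: insert a.com -> 10.0.0.6 (expiry=0+2=2). clock=0
Op 2: insert b.com -> 10.0.0.6 (expiry=0+7=7). clock=0
Op 3: tick 4 -> clock=4. purged={a.com}
Op 4: tick 8 -> clock=12. purged={b.com}
Op 5: insert a.com -> 10.0.0.3 (expiry=12+5=17). clock=12
Op 6: insert b.com -> 10.0.0.4 (expiry=12+1=13). clock=12
Op 7: insert a.com -> 10.0.0.4 (expiry=12+4=16). clock=12
Op 8: insert b.com -> 10.0.0.4 (expiry=12+2=14). clock=12
Op 9: tick 1 -> clock=13.
Op 10: tick 11 -> clock=24. purged={a.com,b.com}
Op 11: insert a.com -> 10.0.0.7 (expiry=24+6=30). clock=24
Op 12: insert b.com -> 10.0.0.4 (expiry=24+7=31). clock=24
Op 13: tick 11 -> clock=35. purged={a.com,b.com}
Op 14: tick 5 -> clock=40.
Op 15: tick 6 -> clock=46.
Op 16: tick 5 -> clock=51.
Op 17: insert b.com -> 10.0.0.8 (expiry=51+4=55). clock=51
Op 18: tick 7 -> clock=58. purged={b.com}
Op 19: tick 10 -> clock=68.
Op 20: tick 2 -> clock=70.
Op 21: insert a.com -> 10.0.0.4 (expiry=70+7=77). clock=70
Op 22: tick 2 -> clock=72.
Op 23: tick 5 -> clock=77. purged={a.com}
Op 24: tick 6 -> clock=83.
lookup a.com: not in cache (expired or never inserted)

Answer: NXDOMAIN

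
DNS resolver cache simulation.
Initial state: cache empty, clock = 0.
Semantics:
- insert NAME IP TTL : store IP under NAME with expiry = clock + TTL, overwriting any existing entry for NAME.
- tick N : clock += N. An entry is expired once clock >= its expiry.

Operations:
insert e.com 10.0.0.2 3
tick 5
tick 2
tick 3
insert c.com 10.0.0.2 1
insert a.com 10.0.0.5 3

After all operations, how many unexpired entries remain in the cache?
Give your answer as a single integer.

Op 1: insert e.com -> 10.0.0.2 (expiry=0+3=3). clock=0
Op 2: tick 5 -> clock=5. purged={e.com}
Op 3: tick 2 -> clock=7.
Op 4: tick 3 -> clock=10.
Op 5: insert c.com -> 10.0.0.2 (expiry=10+1=11). clock=10
Op 6: insert a.com -> 10.0.0.5 (expiry=10+3=13). clock=10
Final cache (unexpired): {a.com,c.com} -> size=2

Answer: 2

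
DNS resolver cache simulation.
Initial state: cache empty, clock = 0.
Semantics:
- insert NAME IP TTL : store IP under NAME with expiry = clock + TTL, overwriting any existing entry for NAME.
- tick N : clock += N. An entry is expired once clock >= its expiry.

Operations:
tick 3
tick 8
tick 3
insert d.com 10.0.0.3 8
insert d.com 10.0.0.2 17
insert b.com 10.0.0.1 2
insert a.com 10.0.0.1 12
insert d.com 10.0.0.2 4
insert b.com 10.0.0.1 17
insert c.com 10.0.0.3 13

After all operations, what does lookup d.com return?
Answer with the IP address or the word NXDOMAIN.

Op 1: tick 3 -> clock=3.
Op 2: tick 8 -> clock=11.
Op 3: tick 3 -> clock=14.
Op 4: insert d.com -> 10.0.0.3 (expiry=14+8=22). clock=14
Op 5: insert d.com -> 10.0.0.2 (expiry=14+17=31). clock=14
Op 6: insert b.com -> 10.0.0.1 (expiry=14+2=16). clock=14
Op 7: insert a.com -> 10.0.0.1 (expiry=14+12=26). clock=14
Op 8: insert d.com -> 10.0.0.2 (expiry=14+4=18). clock=14
Op 9: insert b.com -> 10.0.0.1 (expiry=14+17=31). clock=14
Op 10: insert c.com -> 10.0.0.3 (expiry=14+13=27). clock=14
lookup d.com: present, ip=10.0.0.2 expiry=18 > clock=14

Answer: 10.0.0.2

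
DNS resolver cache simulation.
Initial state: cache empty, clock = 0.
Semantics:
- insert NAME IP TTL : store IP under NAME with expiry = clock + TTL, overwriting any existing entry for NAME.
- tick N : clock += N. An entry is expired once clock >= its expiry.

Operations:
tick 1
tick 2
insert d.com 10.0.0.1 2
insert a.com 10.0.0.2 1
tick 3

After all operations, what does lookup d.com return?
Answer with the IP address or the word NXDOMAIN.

Answer: NXDOMAIN

Derivation:
Op 1: tick 1 -> clock=1.
Op 2: tick 2 -> clock=3.
Op 3: insert d.com -> 10.0.0.1 (expiry=3+2=5). clock=3
Op 4: insert a.com -> 10.0.0.2 (expiry=3+1=4). clock=3
Op 5: tick 3 -> clock=6. purged={a.com,d.com}
lookup d.com: not in cache (expired or never inserted)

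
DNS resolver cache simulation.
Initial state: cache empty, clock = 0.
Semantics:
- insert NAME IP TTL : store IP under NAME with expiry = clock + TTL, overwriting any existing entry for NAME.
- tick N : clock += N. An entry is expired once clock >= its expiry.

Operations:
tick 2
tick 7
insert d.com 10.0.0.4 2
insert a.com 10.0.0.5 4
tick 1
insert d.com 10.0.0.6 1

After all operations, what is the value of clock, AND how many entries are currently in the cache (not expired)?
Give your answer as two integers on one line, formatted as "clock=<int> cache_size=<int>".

Answer: clock=10 cache_size=2

Derivation:
Op 1: tick 2 -> clock=2.
Op 2: tick 7 -> clock=9.
Op 3: insert d.com -> 10.0.0.4 (expiry=9+2=11). clock=9
Op 4: insert a.com -> 10.0.0.5 (expiry=9+4=13). clock=9
Op 5: tick 1 -> clock=10.
Op 6: insert d.com -> 10.0.0.6 (expiry=10+1=11). clock=10
Final clock = 10
Final cache (unexpired): {a.com,d.com} -> size=2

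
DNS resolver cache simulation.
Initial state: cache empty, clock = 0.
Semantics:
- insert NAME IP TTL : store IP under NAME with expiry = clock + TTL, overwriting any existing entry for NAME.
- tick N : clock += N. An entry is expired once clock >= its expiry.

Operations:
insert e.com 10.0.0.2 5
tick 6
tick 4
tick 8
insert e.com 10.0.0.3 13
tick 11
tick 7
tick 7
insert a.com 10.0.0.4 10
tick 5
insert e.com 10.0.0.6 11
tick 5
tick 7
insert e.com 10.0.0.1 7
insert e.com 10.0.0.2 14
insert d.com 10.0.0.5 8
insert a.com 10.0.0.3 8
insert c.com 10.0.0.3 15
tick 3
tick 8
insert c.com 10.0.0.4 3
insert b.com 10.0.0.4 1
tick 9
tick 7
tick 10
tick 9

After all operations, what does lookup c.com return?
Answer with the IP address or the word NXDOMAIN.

Op 1: insert e.com -> 10.0.0.2 (expiry=0+5=5). clock=0
Op 2: tick 6 -> clock=6. purged={e.com}
Op 3: tick 4 -> clock=10.
Op 4: tick 8 -> clock=18.
Op 5: insert e.com -> 10.0.0.3 (expiry=18+13=31). clock=18
Op 6: tick 11 -> clock=29.
Op 7: tick 7 -> clock=36. purged={e.com}
Op 8: tick 7 -> clock=43.
Op 9: insert a.com -> 10.0.0.4 (expiry=43+10=53). clock=43
Op 10: tick 5 -> clock=48.
Op 11: insert e.com -> 10.0.0.6 (expiry=48+11=59). clock=48
Op 12: tick 5 -> clock=53. purged={a.com}
Op 13: tick 7 -> clock=60. purged={e.com}
Op 14: insert e.com -> 10.0.0.1 (expiry=60+7=67). clock=60
Op 15: insert e.com -> 10.0.0.2 (expiry=60+14=74). clock=60
Op 16: insert d.com -> 10.0.0.5 (expiry=60+8=68). clock=60
Op 17: insert a.com -> 10.0.0.3 (expiry=60+8=68). clock=60
Op 18: insert c.com -> 10.0.0.3 (expiry=60+15=75). clock=60
Op 19: tick 3 -> clock=63.
Op 20: tick 8 -> clock=71. purged={a.com,d.com}
Op 21: insert c.com -> 10.0.0.4 (expiry=71+3=74). clock=71
Op 22: insert b.com -> 10.0.0.4 (expiry=71+1=72). clock=71
Op 23: tick 9 -> clock=80. purged={b.com,c.com,e.com}
Op 24: tick 7 -> clock=87.
Op 25: tick 10 -> clock=97.
Op 26: tick 9 -> clock=106.
lookup c.com: not in cache (expired or never inserted)

Answer: NXDOMAIN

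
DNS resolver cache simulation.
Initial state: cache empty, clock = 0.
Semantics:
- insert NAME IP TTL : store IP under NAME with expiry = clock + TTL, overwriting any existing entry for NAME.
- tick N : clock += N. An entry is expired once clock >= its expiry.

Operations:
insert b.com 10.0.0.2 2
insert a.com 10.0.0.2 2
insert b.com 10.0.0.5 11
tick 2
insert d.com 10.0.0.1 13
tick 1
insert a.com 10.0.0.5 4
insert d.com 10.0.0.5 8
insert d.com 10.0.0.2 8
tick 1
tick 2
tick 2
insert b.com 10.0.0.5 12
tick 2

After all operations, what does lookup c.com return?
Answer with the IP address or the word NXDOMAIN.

Answer: NXDOMAIN

Derivation:
Op 1: insert b.com -> 10.0.0.2 (expiry=0+2=2). clock=0
Op 2: insert a.com -> 10.0.0.2 (expiry=0+2=2). clock=0
Op 3: insert b.com -> 10.0.0.5 (expiry=0+11=11). clock=0
Op 4: tick 2 -> clock=2. purged={a.com}
Op 5: insert d.com -> 10.0.0.1 (expiry=2+13=15). clock=2
Op 6: tick 1 -> clock=3.
Op 7: insert a.com -> 10.0.0.5 (expiry=3+4=7). clock=3
Op 8: insert d.com -> 10.0.0.5 (expiry=3+8=11). clock=3
Op 9: insert d.com -> 10.0.0.2 (expiry=3+8=11). clock=3
Op 10: tick 1 -> clock=4.
Op 11: tick 2 -> clock=6.
Op 12: tick 2 -> clock=8. purged={a.com}
Op 13: insert b.com -> 10.0.0.5 (expiry=8+12=20). clock=8
Op 14: tick 2 -> clock=10.
lookup c.com: not in cache (expired or never inserted)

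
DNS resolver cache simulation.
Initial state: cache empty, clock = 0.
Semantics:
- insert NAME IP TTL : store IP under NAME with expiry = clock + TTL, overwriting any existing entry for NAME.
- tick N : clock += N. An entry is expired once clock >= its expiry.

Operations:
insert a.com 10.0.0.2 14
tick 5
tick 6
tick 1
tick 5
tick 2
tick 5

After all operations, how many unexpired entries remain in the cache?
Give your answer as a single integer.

Op 1: insert a.com -> 10.0.0.2 (expiry=0+14=14). clock=0
Op 2: tick 5 -> clock=5.
Op 3: tick 6 -> clock=11.
Op 4: tick 1 -> clock=12.
Op 5: tick 5 -> clock=17. purged={a.com}
Op 6: tick 2 -> clock=19.
Op 7: tick 5 -> clock=24.
Final cache (unexpired): {} -> size=0

Answer: 0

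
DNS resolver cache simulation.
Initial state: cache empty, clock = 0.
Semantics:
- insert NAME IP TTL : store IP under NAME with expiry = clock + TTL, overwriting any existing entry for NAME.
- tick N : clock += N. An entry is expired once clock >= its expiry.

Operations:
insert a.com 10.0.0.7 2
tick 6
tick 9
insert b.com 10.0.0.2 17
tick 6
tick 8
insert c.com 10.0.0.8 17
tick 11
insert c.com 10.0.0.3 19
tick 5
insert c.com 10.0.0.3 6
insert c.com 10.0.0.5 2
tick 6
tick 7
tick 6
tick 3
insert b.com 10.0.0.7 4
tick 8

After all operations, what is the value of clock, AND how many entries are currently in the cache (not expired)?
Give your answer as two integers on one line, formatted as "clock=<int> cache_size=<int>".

Op 1: insert a.com -> 10.0.0.7 (expiry=0+2=2). clock=0
Op 2: tick 6 -> clock=6. purged={a.com}
Op 3: tick 9 -> clock=15.
Op 4: insert b.com -> 10.0.0.2 (expiry=15+17=32). clock=15
Op 5: tick 6 -> clock=21.
Op 6: tick 8 -> clock=29.
Op 7: insert c.com -> 10.0.0.8 (expiry=29+17=46). clock=29
Op 8: tick 11 -> clock=40. purged={b.com}
Op 9: insert c.com -> 10.0.0.3 (expiry=40+19=59). clock=40
Op 10: tick 5 -> clock=45.
Op 11: insert c.com -> 10.0.0.3 (expiry=45+6=51). clock=45
Op 12: insert c.com -> 10.0.0.5 (expiry=45+2=47). clock=45
Op 13: tick 6 -> clock=51. purged={c.com}
Op 14: tick 7 -> clock=58.
Op 15: tick 6 -> clock=64.
Op 16: tick 3 -> clock=67.
Op 17: insert b.com -> 10.0.0.7 (expiry=67+4=71). clock=67
Op 18: tick 8 -> clock=75. purged={b.com}
Final clock = 75
Final cache (unexpired): {} -> size=0

Answer: clock=75 cache_size=0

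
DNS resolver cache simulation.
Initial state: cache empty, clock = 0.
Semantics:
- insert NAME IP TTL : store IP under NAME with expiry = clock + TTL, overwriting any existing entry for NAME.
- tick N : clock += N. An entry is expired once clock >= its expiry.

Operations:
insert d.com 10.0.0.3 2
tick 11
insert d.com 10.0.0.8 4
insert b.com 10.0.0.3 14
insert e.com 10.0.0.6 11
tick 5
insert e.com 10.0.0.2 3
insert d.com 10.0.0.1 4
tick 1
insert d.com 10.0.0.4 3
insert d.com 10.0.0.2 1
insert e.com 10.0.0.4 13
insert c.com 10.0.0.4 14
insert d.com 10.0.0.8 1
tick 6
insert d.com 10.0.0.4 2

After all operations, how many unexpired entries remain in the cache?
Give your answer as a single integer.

Op 1: insert d.com -> 10.0.0.3 (expiry=0+2=2). clock=0
Op 2: tick 11 -> clock=11. purged={d.com}
Op 3: insert d.com -> 10.0.0.8 (expiry=11+4=15). clock=11
Op 4: insert b.com -> 10.0.0.3 (expiry=11+14=25). clock=11
Op 5: insert e.com -> 10.0.0.6 (expiry=11+11=22). clock=11
Op 6: tick 5 -> clock=16. purged={d.com}
Op 7: insert e.com -> 10.0.0.2 (expiry=16+3=19). clock=16
Op 8: insert d.com -> 10.0.0.1 (expiry=16+4=20). clock=16
Op 9: tick 1 -> clock=17.
Op 10: insert d.com -> 10.0.0.4 (expiry=17+3=20). clock=17
Op 11: insert d.com -> 10.0.0.2 (expiry=17+1=18). clock=17
Op 12: insert e.com -> 10.0.0.4 (expiry=17+13=30). clock=17
Op 13: insert c.com -> 10.0.0.4 (expiry=17+14=31). clock=17
Op 14: insert d.com -> 10.0.0.8 (expiry=17+1=18). clock=17
Op 15: tick 6 -> clock=23. purged={d.com}
Op 16: insert d.com -> 10.0.0.4 (expiry=23+2=25). clock=23
Final cache (unexpired): {b.com,c.com,d.com,e.com} -> size=4

Answer: 4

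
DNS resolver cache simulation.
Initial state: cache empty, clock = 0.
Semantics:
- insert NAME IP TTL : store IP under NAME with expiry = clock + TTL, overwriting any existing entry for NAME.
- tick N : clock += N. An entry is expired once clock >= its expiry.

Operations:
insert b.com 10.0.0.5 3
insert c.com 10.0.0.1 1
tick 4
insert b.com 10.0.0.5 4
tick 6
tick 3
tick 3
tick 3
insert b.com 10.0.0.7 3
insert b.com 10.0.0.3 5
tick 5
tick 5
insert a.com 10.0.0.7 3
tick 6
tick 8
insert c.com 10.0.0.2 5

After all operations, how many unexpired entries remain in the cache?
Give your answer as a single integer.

Op 1: insert b.com -> 10.0.0.5 (expiry=0+3=3). clock=0
Op 2: insert c.com -> 10.0.0.1 (expiry=0+1=1). clock=0
Op 3: tick 4 -> clock=4. purged={b.com,c.com}
Op 4: insert b.com -> 10.0.0.5 (expiry=4+4=8). clock=4
Op 5: tick 6 -> clock=10. purged={b.com}
Op 6: tick 3 -> clock=13.
Op 7: tick 3 -> clock=16.
Op 8: tick 3 -> clock=19.
Op 9: insert b.com -> 10.0.0.7 (expiry=19+3=22). clock=19
Op 10: insert b.com -> 10.0.0.3 (expiry=19+5=24). clock=19
Op 11: tick 5 -> clock=24. purged={b.com}
Op 12: tick 5 -> clock=29.
Op 13: insert a.com -> 10.0.0.7 (expiry=29+3=32). clock=29
Op 14: tick 6 -> clock=35. purged={a.com}
Op 15: tick 8 -> clock=43.
Op 16: insert c.com -> 10.0.0.2 (expiry=43+5=48). clock=43
Final cache (unexpired): {c.com} -> size=1

Answer: 1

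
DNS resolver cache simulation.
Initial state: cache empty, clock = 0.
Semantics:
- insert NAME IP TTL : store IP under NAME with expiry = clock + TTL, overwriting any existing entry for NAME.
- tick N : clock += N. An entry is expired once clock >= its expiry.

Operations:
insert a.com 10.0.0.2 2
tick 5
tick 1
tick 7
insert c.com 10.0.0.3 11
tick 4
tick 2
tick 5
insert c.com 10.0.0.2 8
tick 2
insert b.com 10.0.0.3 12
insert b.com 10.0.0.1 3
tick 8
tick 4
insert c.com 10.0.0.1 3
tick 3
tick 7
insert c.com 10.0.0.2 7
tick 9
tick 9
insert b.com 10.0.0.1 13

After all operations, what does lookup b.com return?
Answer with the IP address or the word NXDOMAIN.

Answer: 10.0.0.1

Derivation:
Op 1: insert a.com -> 10.0.0.2 (expiry=0+2=2). clock=0
Op 2: tick 5 -> clock=5. purged={a.com}
Op 3: tick 1 -> clock=6.
Op 4: tick 7 -> clock=13.
Op 5: insert c.com -> 10.0.0.3 (expiry=13+11=24). clock=13
Op 6: tick 4 -> clock=17.
Op 7: tick 2 -> clock=19.
Op 8: tick 5 -> clock=24. purged={c.com}
Op 9: insert c.com -> 10.0.0.2 (expiry=24+8=32). clock=24
Op 10: tick 2 -> clock=26.
Op 11: insert b.com -> 10.0.0.3 (expiry=26+12=38). clock=26
Op 12: insert b.com -> 10.0.0.1 (expiry=26+3=29). clock=26
Op 13: tick 8 -> clock=34. purged={b.com,c.com}
Op 14: tick 4 -> clock=38.
Op 15: insert c.com -> 10.0.0.1 (expiry=38+3=41). clock=38
Op 16: tick 3 -> clock=41. purged={c.com}
Op 17: tick 7 -> clock=48.
Op 18: insert c.com -> 10.0.0.2 (expiry=48+7=55). clock=48
Op 19: tick 9 -> clock=57. purged={c.com}
Op 20: tick 9 -> clock=66.
Op 21: insert b.com -> 10.0.0.1 (expiry=66+13=79). clock=66
lookup b.com: present, ip=10.0.0.1 expiry=79 > clock=66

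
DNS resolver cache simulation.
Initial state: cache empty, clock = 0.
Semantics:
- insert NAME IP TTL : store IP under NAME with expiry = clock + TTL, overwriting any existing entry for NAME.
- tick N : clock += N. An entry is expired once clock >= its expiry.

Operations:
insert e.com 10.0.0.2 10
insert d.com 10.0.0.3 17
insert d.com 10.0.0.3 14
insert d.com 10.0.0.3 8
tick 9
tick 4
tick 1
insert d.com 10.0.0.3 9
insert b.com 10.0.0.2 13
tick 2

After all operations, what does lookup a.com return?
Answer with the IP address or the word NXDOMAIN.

Op 1: insert e.com -> 10.0.0.2 (expiry=0+10=10). clock=0
Op 2: insert d.com -> 10.0.0.3 (expiry=0+17=17). clock=0
Op 3: insert d.com -> 10.0.0.3 (expiry=0+14=14). clock=0
Op 4: insert d.com -> 10.0.0.3 (expiry=0+8=8). clock=0
Op 5: tick 9 -> clock=9. purged={d.com}
Op 6: tick 4 -> clock=13. purged={e.com}
Op 7: tick 1 -> clock=14.
Op 8: insert d.com -> 10.0.0.3 (expiry=14+9=23). clock=14
Op 9: insert b.com -> 10.0.0.2 (expiry=14+13=27). clock=14
Op 10: tick 2 -> clock=16.
lookup a.com: not in cache (expired or never inserted)

Answer: NXDOMAIN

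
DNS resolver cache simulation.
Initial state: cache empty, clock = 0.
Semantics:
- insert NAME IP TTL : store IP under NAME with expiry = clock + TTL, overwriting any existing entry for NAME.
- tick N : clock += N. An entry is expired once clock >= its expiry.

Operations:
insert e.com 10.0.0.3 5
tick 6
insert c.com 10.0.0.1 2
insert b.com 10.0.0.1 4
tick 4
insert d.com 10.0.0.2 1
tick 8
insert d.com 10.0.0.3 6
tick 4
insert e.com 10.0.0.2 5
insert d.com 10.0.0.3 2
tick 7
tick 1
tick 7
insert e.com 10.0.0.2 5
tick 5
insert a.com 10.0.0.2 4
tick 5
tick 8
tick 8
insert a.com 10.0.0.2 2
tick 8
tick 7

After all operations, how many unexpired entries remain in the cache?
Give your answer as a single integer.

Answer: 0

Derivation:
Op 1: insert e.com -> 10.0.0.3 (expiry=0+5=5). clock=0
Op 2: tick 6 -> clock=6. purged={e.com}
Op 3: insert c.com -> 10.0.0.1 (expiry=6+2=8). clock=6
Op 4: insert b.com -> 10.0.0.1 (expiry=6+4=10). clock=6
Op 5: tick 4 -> clock=10. purged={b.com,c.com}
Op 6: insert d.com -> 10.0.0.2 (expiry=10+1=11). clock=10
Op 7: tick 8 -> clock=18. purged={d.com}
Op 8: insert d.com -> 10.0.0.3 (expiry=18+6=24). clock=18
Op 9: tick 4 -> clock=22.
Op 10: insert e.com -> 10.0.0.2 (expiry=22+5=27). clock=22
Op 11: insert d.com -> 10.0.0.3 (expiry=22+2=24). clock=22
Op 12: tick 7 -> clock=29. purged={d.com,e.com}
Op 13: tick 1 -> clock=30.
Op 14: tick 7 -> clock=37.
Op 15: insert e.com -> 10.0.0.2 (expiry=37+5=42). clock=37
Op 16: tick 5 -> clock=42. purged={e.com}
Op 17: insert a.com -> 10.0.0.2 (expiry=42+4=46). clock=42
Op 18: tick 5 -> clock=47. purged={a.com}
Op 19: tick 8 -> clock=55.
Op 20: tick 8 -> clock=63.
Op 21: insert a.com -> 10.0.0.2 (expiry=63+2=65). clock=63
Op 22: tick 8 -> clock=71. purged={a.com}
Op 23: tick 7 -> clock=78.
Final cache (unexpired): {} -> size=0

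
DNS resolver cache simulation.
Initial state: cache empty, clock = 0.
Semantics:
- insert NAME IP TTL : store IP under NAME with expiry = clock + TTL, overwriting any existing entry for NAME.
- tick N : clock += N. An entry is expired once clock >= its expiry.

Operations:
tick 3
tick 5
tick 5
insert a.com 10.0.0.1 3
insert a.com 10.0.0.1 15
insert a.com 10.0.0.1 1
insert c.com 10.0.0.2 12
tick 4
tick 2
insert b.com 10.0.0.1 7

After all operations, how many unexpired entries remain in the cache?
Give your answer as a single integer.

Answer: 2

Derivation:
Op 1: tick 3 -> clock=3.
Op 2: tick 5 -> clock=8.
Op 3: tick 5 -> clock=13.
Op 4: insert a.com -> 10.0.0.1 (expiry=13+3=16). clock=13
Op 5: insert a.com -> 10.0.0.1 (expiry=13+15=28). clock=13
Op 6: insert a.com -> 10.0.0.1 (expiry=13+1=14). clock=13
Op 7: insert c.com -> 10.0.0.2 (expiry=13+12=25). clock=13
Op 8: tick 4 -> clock=17. purged={a.com}
Op 9: tick 2 -> clock=19.
Op 10: insert b.com -> 10.0.0.1 (expiry=19+7=26). clock=19
Final cache (unexpired): {b.com,c.com} -> size=2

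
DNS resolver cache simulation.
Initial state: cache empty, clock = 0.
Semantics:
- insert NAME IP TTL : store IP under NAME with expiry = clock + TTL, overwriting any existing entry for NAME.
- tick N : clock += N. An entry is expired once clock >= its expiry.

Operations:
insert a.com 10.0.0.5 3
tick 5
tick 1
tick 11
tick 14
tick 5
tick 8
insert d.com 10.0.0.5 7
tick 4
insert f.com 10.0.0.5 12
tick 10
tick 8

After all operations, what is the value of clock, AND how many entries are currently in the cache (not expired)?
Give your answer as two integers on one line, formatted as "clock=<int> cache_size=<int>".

Answer: clock=66 cache_size=0

Derivation:
Op 1: insert a.com -> 10.0.0.5 (expiry=0+3=3). clock=0
Op 2: tick 5 -> clock=5. purged={a.com}
Op 3: tick 1 -> clock=6.
Op 4: tick 11 -> clock=17.
Op 5: tick 14 -> clock=31.
Op 6: tick 5 -> clock=36.
Op 7: tick 8 -> clock=44.
Op 8: insert d.com -> 10.0.0.5 (expiry=44+7=51). clock=44
Op 9: tick 4 -> clock=48.
Op 10: insert f.com -> 10.0.0.5 (expiry=48+12=60). clock=48
Op 11: tick 10 -> clock=58. purged={d.com}
Op 12: tick 8 -> clock=66. purged={f.com}
Final clock = 66
Final cache (unexpired): {} -> size=0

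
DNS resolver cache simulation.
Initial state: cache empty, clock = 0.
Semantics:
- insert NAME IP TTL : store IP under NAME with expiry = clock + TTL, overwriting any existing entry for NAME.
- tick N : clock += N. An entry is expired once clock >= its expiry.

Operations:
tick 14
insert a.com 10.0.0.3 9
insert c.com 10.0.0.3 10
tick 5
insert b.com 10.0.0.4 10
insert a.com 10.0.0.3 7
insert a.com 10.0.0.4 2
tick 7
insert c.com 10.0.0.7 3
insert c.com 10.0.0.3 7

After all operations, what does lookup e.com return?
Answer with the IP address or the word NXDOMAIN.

Answer: NXDOMAIN

Derivation:
Op 1: tick 14 -> clock=14.
Op 2: insert a.com -> 10.0.0.3 (expiry=14+9=23). clock=14
Op 3: insert c.com -> 10.0.0.3 (expiry=14+10=24). clock=14
Op 4: tick 5 -> clock=19.
Op 5: insert b.com -> 10.0.0.4 (expiry=19+10=29). clock=19
Op 6: insert a.com -> 10.0.0.3 (expiry=19+7=26). clock=19
Op 7: insert a.com -> 10.0.0.4 (expiry=19+2=21). clock=19
Op 8: tick 7 -> clock=26. purged={a.com,c.com}
Op 9: insert c.com -> 10.0.0.7 (expiry=26+3=29). clock=26
Op 10: insert c.com -> 10.0.0.3 (expiry=26+7=33). clock=26
lookup e.com: not in cache (expired or never inserted)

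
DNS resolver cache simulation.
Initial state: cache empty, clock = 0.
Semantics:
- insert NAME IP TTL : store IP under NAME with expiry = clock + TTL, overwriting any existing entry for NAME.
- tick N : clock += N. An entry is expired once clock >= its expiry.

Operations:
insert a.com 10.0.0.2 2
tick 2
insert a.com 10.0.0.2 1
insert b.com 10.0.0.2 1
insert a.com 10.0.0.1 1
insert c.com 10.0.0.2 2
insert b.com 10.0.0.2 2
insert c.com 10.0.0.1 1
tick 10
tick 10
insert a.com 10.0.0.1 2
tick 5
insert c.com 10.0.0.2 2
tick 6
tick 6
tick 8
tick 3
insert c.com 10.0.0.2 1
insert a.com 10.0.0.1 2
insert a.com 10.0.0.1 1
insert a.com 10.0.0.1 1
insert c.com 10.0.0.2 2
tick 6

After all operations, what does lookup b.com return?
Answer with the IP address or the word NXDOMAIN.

Op 1: insert a.com -> 10.0.0.2 (expiry=0+2=2). clock=0
Op 2: tick 2 -> clock=2. purged={a.com}
Op 3: insert a.com -> 10.0.0.2 (expiry=2+1=3). clock=2
Op 4: insert b.com -> 10.0.0.2 (expiry=2+1=3). clock=2
Op 5: insert a.com -> 10.0.0.1 (expiry=2+1=3). clock=2
Op 6: insert c.com -> 10.0.0.2 (expiry=2+2=4). clock=2
Op 7: insert b.com -> 10.0.0.2 (expiry=2+2=4). clock=2
Op 8: insert c.com -> 10.0.0.1 (expiry=2+1=3). clock=2
Op 9: tick 10 -> clock=12. purged={a.com,b.com,c.com}
Op 10: tick 10 -> clock=22.
Op 11: insert a.com -> 10.0.0.1 (expiry=22+2=24). clock=22
Op 12: tick 5 -> clock=27. purged={a.com}
Op 13: insert c.com -> 10.0.0.2 (expiry=27+2=29). clock=27
Op 14: tick 6 -> clock=33. purged={c.com}
Op 15: tick 6 -> clock=39.
Op 16: tick 8 -> clock=47.
Op 17: tick 3 -> clock=50.
Op 18: insert c.com -> 10.0.0.2 (expiry=50+1=51). clock=50
Op 19: insert a.com -> 10.0.0.1 (expiry=50+2=52). clock=50
Op 20: insert a.com -> 10.0.0.1 (expiry=50+1=51). clock=50
Op 21: insert a.com -> 10.0.0.1 (expiry=50+1=51). clock=50
Op 22: insert c.com -> 10.0.0.2 (expiry=50+2=52). clock=50
Op 23: tick 6 -> clock=56. purged={a.com,c.com}
lookup b.com: not in cache (expired or never inserted)

Answer: NXDOMAIN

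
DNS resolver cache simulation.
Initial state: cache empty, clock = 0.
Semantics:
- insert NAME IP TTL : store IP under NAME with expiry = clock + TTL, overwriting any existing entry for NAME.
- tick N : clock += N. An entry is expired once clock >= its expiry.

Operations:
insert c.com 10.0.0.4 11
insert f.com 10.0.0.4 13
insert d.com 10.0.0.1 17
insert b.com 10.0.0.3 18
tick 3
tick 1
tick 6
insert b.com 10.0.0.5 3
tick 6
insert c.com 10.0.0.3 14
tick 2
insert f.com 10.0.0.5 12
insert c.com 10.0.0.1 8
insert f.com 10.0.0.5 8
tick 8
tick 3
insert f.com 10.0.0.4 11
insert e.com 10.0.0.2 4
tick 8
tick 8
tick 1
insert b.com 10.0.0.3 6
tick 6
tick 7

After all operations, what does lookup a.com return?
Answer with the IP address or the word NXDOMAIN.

Op 1: insert c.com -> 10.0.0.4 (expiry=0+11=11). clock=0
Op 2: insert f.com -> 10.0.0.4 (expiry=0+13=13). clock=0
Op 3: insert d.com -> 10.0.0.1 (expiry=0+17=17). clock=0
Op 4: insert b.com -> 10.0.0.3 (expiry=0+18=18). clock=0
Op 5: tick 3 -> clock=3.
Op 6: tick 1 -> clock=4.
Op 7: tick 6 -> clock=10.
Op 8: insert b.com -> 10.0.0.5 (expiry=10+3=13). clock=10
Op 9: tick 6 -> clock=16. purged={b.com,c.com,f.com}
Op 10: insert c.com -> 10.0.0.3 (expiry=16+14=30). clock=16
Op 11: tick 2 -> clock=18. purged={d.com}
Op 12: insert f.com -> 10.0.0.5 (expiry=18+12=30). clock=18
Op 13: insert c.com -> 10.0.0.1 (expiry=18+8=26). clock=18
Op 14: insert f.com -> 10.0.0.5 (expiry=18+8=26). clock=18
Op 15: tick 8 -> clock=26. purged={c.com,f.com}
Op 16: tick 3 -> clock=29.
Op 17: insert f.com -> 10.0.0.4 (expiry=29+11=40). clock=29
Op 18: insert e.com -> 10.0.0.2 (expiry=29+4=33). clock=29
Op 19: tick 8 -> clock=37. purged={e.com}
Op 20: tick 8 -> clock=45. purged={f.com}
Op 21: tick 1 -> clock=46.
Op 22: insert b.com -> 10.0.0.3 (expiry=46+6=52). clock=46
Op 23: tick 6 -> clock=52. purged={b.com}
Op 24: tick 7 -> clock=59.
lookup a.com: not in cache (expired or never inserted)

Answer: NXDOMAIN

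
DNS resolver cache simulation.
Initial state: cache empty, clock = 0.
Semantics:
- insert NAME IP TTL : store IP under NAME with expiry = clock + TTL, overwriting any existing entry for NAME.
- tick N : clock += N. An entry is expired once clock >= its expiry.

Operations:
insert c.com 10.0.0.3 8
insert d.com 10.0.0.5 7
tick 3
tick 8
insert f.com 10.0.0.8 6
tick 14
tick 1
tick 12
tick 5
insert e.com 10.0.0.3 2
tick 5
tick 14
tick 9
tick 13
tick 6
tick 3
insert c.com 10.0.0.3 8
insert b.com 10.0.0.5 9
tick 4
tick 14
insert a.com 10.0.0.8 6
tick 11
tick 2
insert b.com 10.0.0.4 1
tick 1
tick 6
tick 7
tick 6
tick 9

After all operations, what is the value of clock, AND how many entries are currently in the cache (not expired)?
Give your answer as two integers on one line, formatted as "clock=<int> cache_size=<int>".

Op 1: insert c.com -> 10.0.0.3 (expiry=0+8=8). clock=0
Op 2: insert d.com -> 10.0.0.5 (expiry=0+7=7). clock=0
Op 3: tick 3 -> clock=3.
Op 4: tick 8 -> clock=11. purged={c.com,d.com}
Op 5: insert f.com -> 10.0.0.8 (expiry=11+6=17). clock=11
Op 6: tick 14 -> clock=25. purged={f.com}
Op 7: tick 1 -> clock=26.
Op 8: tick 12 -> clock=38.
Op 9: tick 5 -> clock=43.
Op 10: insert e.com -> 10.0.0.3 (expiry=43+2=45). clock=43
Op 11: tick 5 -> clock=48. purged={e.com}
Op 12: tick 14 -> clock=62.
Op 13: tick 9 -> clock=71.
Op 14: tick 13 -> clock=84.
Op 15: tick 6 -> clock=90.
Op 16: tick 3 -> clock=93.
Op 17: insert c.com -> 10.0.0.3 (expiry=93+8=101). clock=93
Op 18: insert b.com -> 10.0.0.5 (expiry=93+9=102). clock=93
Op 19: tick 4 -> clock=97.
Op 20: tick 14 -> clock=111. purged={b.com,c.com}
Op 21: insert a.com -> 10.0.0.8 (expiry=111+6=117). clock=111
Op 22: tick 11 -> clock=122. purged={a.com}
Op 23: tick 2 -> clock=124.
Op 24: insert b.com -> 10.0.0.4 (expiry=124+1=125). clock=124
Op 25: tick 1 -> clock=125. purged={b.com}
Op 26: tick 6 -> clock=131.
Op 27: tick 7 -> clock=138.
Op 28: tick 6 -> clock=144.
Op 29: tick 9 -> clock=153.
Final clock = 153
Final cache (unexpired): {} -> size=0

Answer: clock=153 cache_size=0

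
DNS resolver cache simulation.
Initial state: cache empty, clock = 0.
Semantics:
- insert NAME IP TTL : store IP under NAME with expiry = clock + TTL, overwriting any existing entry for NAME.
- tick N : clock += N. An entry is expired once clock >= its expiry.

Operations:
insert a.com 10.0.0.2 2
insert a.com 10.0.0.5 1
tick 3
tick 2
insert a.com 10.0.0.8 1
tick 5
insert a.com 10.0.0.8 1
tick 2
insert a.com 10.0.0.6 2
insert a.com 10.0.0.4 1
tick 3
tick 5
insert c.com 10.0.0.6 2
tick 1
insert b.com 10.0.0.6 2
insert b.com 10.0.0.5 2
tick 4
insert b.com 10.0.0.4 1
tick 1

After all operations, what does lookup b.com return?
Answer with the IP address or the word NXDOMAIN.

Op 1: insert a.com -> 10.0.0.2 (expiry=0+2=2). clock=0
Op 2: insert a.com -> 10.0.0.5 (expiry=0+1=1). clock=0
Op 3: tick 3 -> clock=3. purged={a.com}
Op 4: tick 2 -> clock=5.
Op 5: insert a.com -> 10.0.0.8 (expiry=5+1=6). clock=5
Op 6: tick 5 -> clock=10. purged={a.com}
Op 7: insert a.com -> 10.0.0.8 (expiry=10+1=11). clock=10
Op 8: tick 2 -> clock=12. purged={a.com}
Op 9: insert a.com -> 10.0.0.6 (expiry=12+2=14). clock=12
Op 10: insert a.com -> 10.0.0.4 (expiry=12+1=13). clock=12
Op 11: tick 3 -> clock=15. purged={a.com}
Op 12: tick 5 -> clock=20.
Op 13: insert c.com -> 10.0.0.6 (expiry=20+2=22). clock=20
Op 14: tick 1 -> clock=21.
Op 15: insert b.com -> 10.0.0.6 (expiry=21+2=23). clock=21
Op 16: insert b.com -> 10.0.0.5 (expiry=21+2=23). clock=21
Op 17: tick 4 -> clock=25. purged={b.com,c.com}
Op 18: insert b.com -> 10.0.0.4 (expiry=25+1=26). clock=25
Op 19: tick 1 -> clock=26. purged={b.com}
lookup b.com: not in cache (expired or never inserted)

Answer: NXDOMAIN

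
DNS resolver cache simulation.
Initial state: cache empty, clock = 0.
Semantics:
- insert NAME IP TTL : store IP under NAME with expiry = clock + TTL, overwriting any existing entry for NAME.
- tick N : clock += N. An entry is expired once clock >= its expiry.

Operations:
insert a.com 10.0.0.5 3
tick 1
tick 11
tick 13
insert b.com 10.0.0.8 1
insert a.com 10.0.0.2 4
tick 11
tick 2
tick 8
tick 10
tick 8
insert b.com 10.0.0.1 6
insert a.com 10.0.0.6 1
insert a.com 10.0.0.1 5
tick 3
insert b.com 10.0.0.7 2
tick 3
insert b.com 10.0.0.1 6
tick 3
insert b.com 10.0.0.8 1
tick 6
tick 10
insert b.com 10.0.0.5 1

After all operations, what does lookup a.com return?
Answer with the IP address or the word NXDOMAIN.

Op 1: insert a.com -> 10.0.0.5 (expiry=0+3=3). clock=0
Op 2: tick 1 -> clock=1.
Op 3: tick 11 -> clock=12. purged={a.com}
Op 4: tick 13 -> clock=25.
Op 5: insert b.com -> 10.0.0.8 (expiry=25+1=26). clock=25
Op 6: insert a.com -> 10.0.0.2 (expiry=25+4=29). clock=25
Op 7: tick 11 -> clock=36. purged={a.com,b.com}
Op 8: tick 2 -> clock=38.
Op 9: tick 8 -> clock=46.
Op 10: tick 10 -> clock=56.
Op 11: tick 8 -> clock=64.
Op 12: insert b.com -> 10.0.0.1 (expiry=64+6=70). clock=64
Op 13: insert a.com -> 10.0.0.6 (expiry=64+1=65). clock=64
Op 14: insert a.com -> 10.0.0.1 (expiry=64+5=69). clock=64
Op 15: tick 3 -> clock=67.
Op 16: insert b.com -> 10.0.0.7 (expiry=67+2=69). clock=67
Op 17: tick 3 -> clock=70. purged={a.com,b.com}
Op 18: insert b.com -> 10.0.0.1 (expiry=70+6=76). clock=70
Op 19: tick 3 -> clock=73.
Op 20: insert b.com -> 10.0.0.8 (expiry=73+1=74). clock=73
Op 21: tick 6 -> clock=79. purged={b.com}
Op 22: tick 10 -> clock=89.
Op 23: insert b.com -> 10.0.0.5 (expiry=89+1=90). clock=89
lookup a.com: not in cache (expired or never inserted)

Answer: NXDOMAIN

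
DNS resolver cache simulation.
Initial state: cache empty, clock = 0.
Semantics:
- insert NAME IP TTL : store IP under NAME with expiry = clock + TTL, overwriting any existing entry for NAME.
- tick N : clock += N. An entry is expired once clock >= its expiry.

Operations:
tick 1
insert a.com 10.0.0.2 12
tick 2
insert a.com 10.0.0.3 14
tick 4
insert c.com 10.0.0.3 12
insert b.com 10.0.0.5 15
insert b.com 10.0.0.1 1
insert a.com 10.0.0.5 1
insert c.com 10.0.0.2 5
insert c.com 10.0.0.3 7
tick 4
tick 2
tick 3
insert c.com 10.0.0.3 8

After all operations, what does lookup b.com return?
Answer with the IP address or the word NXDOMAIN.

Answer: NXDOMAIN

Derivation:
Op 1: tick 1 -> clock=1.
Op 2: insert a.com -> 10.0.0.2 (expiry=1+12=13). clock=1
Op 3: tick 2 -> clock=3.
Op 4: insert a.com -> 10.0.0.3 (expiry=3+14=17). clock=3
Op 5: tick 4 -> clock=7.
Op 6: insert c.com -> 10.0.0.3 (expiry=7+12=19). clock=7
Op 7: insert b.com -> 10.0.0.5 (expiry=7+15=22). clock=7
Op 8: insert b.com -> 10.0.0.1 (expiry=7+1=8). clock=7
Op 9: insert a.com -> 10.0.0.5 (expiry=7+1=8). clock=7
Op 10: insert c.com -> 10.0.0.2 (expiry=7+5=12). clock=7
Op 11: insert c.com -> 10.0.0.3 (expiry=7+7=14). clock=7
Op 12: tick 4 -> clock=11. purged={a.com,b.com}
Op 13: tick 2 -> clock=13.
Op 14: tick 3 -> clock=16. purged={c.com}
Op 15: insert c.com -> 10.0.0.3 (expiry=16+8=24). clock=16
lookup b.com: not in cache (expired or never inserted)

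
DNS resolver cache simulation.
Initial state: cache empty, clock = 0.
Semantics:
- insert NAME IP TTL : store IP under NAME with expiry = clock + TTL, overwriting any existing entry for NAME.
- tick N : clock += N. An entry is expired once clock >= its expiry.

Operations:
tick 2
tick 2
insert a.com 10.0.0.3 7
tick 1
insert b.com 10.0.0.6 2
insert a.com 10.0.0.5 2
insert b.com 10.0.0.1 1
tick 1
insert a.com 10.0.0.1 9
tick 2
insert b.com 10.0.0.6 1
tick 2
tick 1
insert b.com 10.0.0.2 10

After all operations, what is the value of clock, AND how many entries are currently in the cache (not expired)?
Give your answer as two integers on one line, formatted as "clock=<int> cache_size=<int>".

Answer: clock=11 cache_size=2

Derivation:
Op 1: tick 2 -> clock=2.
Op 2: tick 2 -> clock=4.
Op 3: insert a.com -> 10.0.0.3 (expiry=4+7=11). clock=4
Op 4: tick 1 -> clock=5.
Op 5: insert b.com -> 10.0.0.6 (expiry=5+2=7). clock=5
Op 6: insert a.com -> 10.0.0.5 (expiry=5+2=7). clock=5
Op 7: insert b.com -> 10.0.0.1 (expiry=5+1=6). clock=5
Op 8: tick 1 -> clock=6. purged={b.com}
Op 9: insert a.com -> 10.0.0.1 (expiry=6+9=15). clock=6
Op 10: tick 2 -> clock=8.
Op 11: insert b.com -> 10.0.0.6 (expiry=8+1=9). clock=8
Op 12: tick 2 -> clock=10. purged={b.com}
Op 13: tick 1 -> clock=11.
Op 14: insert b.com -> 10.0.0.2 (expiry=11+10=21). clock=11
Final clock = 11
Final cache (unexpired): {a.com,b.com} -> size=2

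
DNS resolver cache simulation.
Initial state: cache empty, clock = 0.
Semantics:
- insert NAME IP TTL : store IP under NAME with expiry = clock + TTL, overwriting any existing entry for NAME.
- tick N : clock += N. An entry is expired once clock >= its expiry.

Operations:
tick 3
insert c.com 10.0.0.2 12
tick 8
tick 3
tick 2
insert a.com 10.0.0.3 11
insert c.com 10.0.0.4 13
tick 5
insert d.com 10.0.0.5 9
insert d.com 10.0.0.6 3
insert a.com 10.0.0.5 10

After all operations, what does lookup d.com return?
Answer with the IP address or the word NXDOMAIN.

Answer: 10.0.0.6

Derivation:
Op 1: tick 3 -> clock=3.
Op 2: insert c.com -> 10.0.0.2 (expiry=3+12=15). clock=3
Op 3: tick 8 -> clock=11.
Op 4: tick 3 -> clock=14.
Op 5: tick 2 -> clock=16. purged={c.com}
Op 6: insert a.com -> 10.0.0.3 (expiry=16+11=27). clock=16
Op 7: insert c.com -> 10.0.0.4 (expiry=16+13=29). clock=16
Op 8: tick 5 -> clock=21.
Op 9: insert d.com -> 10.0.0.5 (expiry=21+9=30). clock=21
Op 10: insert d.com -> 10.0.0.6 (expiry=21+3=24). clock=21
Op 11: insert a.com -> 10.0.0.5 (expiry=21+10=31). clock=21
lookup d.com: present, ip=10.0.0.6 expiry=24 > clock=21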